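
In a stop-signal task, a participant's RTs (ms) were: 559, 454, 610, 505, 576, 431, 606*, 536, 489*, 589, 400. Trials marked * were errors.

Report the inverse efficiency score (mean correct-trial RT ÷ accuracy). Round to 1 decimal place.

632.8 ms

Correct trials (n=9): 559, 454, 610, 505, 576, 431, 536, 589, 400
Mean correct RT = 4660/9 = 517.7778 ms
Proportion correct = 9/11
IES = 517.7778 / (9/11) = 632.840 ms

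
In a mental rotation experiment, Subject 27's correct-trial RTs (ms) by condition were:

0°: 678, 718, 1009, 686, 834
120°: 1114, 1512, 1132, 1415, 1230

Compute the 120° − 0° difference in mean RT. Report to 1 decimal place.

495.6 ms

M(0°) = 3925/5 = 785.000
M(120°) = 6403/5 = 1280.600
Difference = 1280.600 − 785.000 = 495.600 ms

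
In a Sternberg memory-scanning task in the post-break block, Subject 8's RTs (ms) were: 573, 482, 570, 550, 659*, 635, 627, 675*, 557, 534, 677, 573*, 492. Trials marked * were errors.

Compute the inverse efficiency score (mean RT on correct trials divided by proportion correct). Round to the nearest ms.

741 ms

Correct trials (n=10): 573, 482, 570, 550, 635, 627, 557, 534, 677, 492
Mean correct RT = 5697/10 = 569.7000 ms
Proportion correct = 10/13
IES = 569.7000 / (10/13) = 740.610 ms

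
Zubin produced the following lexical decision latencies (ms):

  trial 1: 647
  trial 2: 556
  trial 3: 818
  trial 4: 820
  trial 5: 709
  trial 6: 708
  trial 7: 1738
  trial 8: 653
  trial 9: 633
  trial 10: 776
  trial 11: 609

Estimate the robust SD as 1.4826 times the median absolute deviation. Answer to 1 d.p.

Sorted: 556, 609, 633, 647, 653, 708, 709, 776, 818, 820, 1738 → median = 708
|x − 708| sorted: 0, 1, 55, 61, 68, 75, 99, 110, 112, 152, 1030 → MAD = 75
Robust SD ≈ 1.4826 × 75 = 111.195

111.2 ms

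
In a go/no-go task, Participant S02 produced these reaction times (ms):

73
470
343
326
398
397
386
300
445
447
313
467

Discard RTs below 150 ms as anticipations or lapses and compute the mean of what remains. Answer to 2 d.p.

390.18 ms

Excluded: 73
Retained (n=11): Σ = 4292
Mean = 4292/11 = 390.1818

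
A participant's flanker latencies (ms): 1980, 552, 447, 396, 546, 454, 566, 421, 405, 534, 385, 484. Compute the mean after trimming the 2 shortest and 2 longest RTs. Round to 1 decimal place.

Sorted: 385, 396, 405, 421, 447, 454, 484, 534, 546, 552, 566, 1980
Drop lowest 2 (385, 396) and highest 2 (566, 1980)
Remaining (n=8): Σ = 3843, mean = 3843/8 = 480.375

480.4 ms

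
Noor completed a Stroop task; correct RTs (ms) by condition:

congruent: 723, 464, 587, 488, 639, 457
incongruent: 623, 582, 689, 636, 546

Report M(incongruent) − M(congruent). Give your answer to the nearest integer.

M(congruent) = 3358/6 = 559.667
M(incongruent) = 3076/5 = 615.200
Difference = 615.200 − 559.667 = 55.533 ms

56 ms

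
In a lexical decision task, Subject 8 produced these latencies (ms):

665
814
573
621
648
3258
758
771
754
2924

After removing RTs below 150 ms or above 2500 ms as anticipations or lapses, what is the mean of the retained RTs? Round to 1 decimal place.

Excluded: 2924, 3258
Retained (n=8): Σ = 5604
Mean = 5604/8 = 700.5000

700.5 ms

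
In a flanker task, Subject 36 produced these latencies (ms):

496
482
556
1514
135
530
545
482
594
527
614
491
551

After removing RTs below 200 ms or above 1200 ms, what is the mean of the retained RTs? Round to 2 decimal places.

533.45 ms

Excluded: 135, 1514
Retained (n=11): Σ = 5868
Mean = 5868/11 = 533.4545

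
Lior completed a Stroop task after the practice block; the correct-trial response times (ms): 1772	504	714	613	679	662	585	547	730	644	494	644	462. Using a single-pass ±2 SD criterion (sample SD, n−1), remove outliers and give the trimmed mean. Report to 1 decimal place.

n = 13, ΣRT = 9050, M = 696.154
Σ(x−M)² = 1339943.69; s = √(1339943.69/12) = 334.159
Cutoffs: 696.154 ± 2·334.159 → [27.8, 1364.5]
Outside: 1772 → excluded.
Retained (n=12): Σ = 7278, mean = 7278/12 = 606.500

606.5 ms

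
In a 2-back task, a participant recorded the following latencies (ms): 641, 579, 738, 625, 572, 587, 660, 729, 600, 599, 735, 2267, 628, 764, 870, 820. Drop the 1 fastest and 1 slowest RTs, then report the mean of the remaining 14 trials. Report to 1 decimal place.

Sorted: 572, 579, 587, 599, 600, 625, 628, 641, 660, 729, 735, 738, 764, 820, 870, 2267
Drop lowest 1 (572) and highest 1 (2267)
Remaining (n=14): Σ = 9575, mean = 9575/14 = 683.929

683.9 ms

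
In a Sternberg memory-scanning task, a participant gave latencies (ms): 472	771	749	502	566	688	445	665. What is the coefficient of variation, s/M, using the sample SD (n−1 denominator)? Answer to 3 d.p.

n = 8, Σ = 4858, M = 607.2500
Σ(x−M)² = 114159.500; s = √(114159.500/7) = 127.7047
CV = 127.7047 / 607.2500 = 0.21030

0.210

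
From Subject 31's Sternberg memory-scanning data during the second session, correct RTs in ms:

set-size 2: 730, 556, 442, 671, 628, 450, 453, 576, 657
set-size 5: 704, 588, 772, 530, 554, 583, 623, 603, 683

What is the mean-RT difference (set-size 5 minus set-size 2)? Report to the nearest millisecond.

53 ms

M(set-size 2) = 5163/9 = 573.667
M(set-size 5) = 5640/9 = 626.667
Difference = 626.667 − 573.667 = 53.000 ms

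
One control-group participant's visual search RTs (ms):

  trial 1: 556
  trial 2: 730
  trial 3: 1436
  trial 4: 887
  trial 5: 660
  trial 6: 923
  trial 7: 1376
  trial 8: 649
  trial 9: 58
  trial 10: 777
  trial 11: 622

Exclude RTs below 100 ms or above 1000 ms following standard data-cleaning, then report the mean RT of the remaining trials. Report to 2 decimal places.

725.50 ms

Excluded: 58, 1376, 1436
Retained (n=8): Σ = 5804
Mean = 5804/8 = 725.5000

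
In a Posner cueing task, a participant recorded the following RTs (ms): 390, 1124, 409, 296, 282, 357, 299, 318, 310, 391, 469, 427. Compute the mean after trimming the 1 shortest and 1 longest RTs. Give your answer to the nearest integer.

Sorted: 282, 296, 299, 310, 318, 357, 390, 391, 409, 427, 469, 1124
Drop lowest 1 (282) and highest 1 (1124)
Remaining (n=10): Σ = 3666, mean = 3666/10 = 366.600

367 ms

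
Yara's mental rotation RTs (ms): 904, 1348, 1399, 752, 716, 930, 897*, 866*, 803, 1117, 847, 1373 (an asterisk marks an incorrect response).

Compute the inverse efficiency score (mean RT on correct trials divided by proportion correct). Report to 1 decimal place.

1222.7 ms

Correct trials (n=10): 904, 1348, 1399, 752, 716, 930, 803, 1117, 847, 1373
Mean correct RT = 10189/10 = 1018.9000 ms
Proportion correct = 10/12
IES = 1018.9000 / (10/12) = 1222.680 ms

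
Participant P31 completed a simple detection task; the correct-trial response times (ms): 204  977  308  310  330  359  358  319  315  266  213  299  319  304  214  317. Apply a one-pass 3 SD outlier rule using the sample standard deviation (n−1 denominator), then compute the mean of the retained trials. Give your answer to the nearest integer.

296 ms

n = 16, ΣRT = 5412, M = 338.250
Σ(x−M)² = 469419.00; s = √(469419.00/15) = 176.903
Cutoffs: 338.250 ± 3·176.903 → [-192.5, 869.0]
Outside: 977 → excluded.
Retained (n=15): Σ = 4435, mean = 4435/15 = 295.667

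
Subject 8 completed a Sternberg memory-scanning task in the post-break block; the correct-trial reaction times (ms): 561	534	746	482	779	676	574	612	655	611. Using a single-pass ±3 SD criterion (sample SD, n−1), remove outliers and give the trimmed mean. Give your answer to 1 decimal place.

623.0 ms

n = 10, ΣRT = 6230, M = 623.000
Σ(x−M)² = 77610.00; s = √(77610.00/9) = 92.862
Cutoffs: 623.000 ± 3·92.862 → [344.4, 901.6]
No RTs fall outside the cutoffs; all 10 retained. Mean = 6230/10 = 623.000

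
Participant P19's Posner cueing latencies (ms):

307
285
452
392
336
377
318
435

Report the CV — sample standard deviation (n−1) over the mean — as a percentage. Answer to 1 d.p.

16.8%

n = 8, Σ = 2902, M = 362.7500
Σ(x−M)² = 26115.500; s = √(26115.500/7) = 61.0802
CV = 61.0802 / 362.7500 = 0.16838 = 16.838%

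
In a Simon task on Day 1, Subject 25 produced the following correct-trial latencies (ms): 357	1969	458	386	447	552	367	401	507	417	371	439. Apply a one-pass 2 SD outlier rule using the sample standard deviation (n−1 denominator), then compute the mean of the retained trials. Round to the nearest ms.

427 ms

n = 12, ΣRT = 6671, M = 555.917
Σ(x−M)² = 2215952.92; s = √(2215952.92/11) = 448.832
Cutoffs: 555.917 ± 2·448.832 → [-341.7, 1453.6]
Outside: 1969 → excluded.
Retained (n=11): Σ = 4702, mean = 4702/11 = 427.455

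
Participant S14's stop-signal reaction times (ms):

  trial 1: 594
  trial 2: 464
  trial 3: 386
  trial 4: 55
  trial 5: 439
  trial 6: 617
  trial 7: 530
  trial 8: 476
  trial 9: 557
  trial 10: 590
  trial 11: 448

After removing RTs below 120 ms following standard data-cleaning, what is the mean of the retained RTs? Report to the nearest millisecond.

510 ms

Excluded: 55
Retained (n=10): Σ = 5101
Mean = 5101/10 = 510.1000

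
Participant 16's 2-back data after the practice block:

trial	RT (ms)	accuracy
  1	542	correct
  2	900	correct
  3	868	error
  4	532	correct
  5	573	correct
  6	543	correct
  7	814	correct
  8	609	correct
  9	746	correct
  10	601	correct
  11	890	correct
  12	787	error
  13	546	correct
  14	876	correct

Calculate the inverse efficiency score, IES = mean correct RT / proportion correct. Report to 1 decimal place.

794.5 ms

Correct trials (n=12): 542, 900, 532, 573, 543, 814, 609, 746, 601, 890, 546, 876
Mean correct RT = 8172/12 = 681.0000 ms
Proportion correct = 12/14
IES = 681.0000 / (12/14) = 794.500 ms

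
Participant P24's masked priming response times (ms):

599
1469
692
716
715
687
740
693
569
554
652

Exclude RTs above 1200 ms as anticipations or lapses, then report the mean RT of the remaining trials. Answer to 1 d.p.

661.7 ms

Excluded: 1469
Retained (n=10): Σ = 6617
Mean = 6617/10 = 661.7000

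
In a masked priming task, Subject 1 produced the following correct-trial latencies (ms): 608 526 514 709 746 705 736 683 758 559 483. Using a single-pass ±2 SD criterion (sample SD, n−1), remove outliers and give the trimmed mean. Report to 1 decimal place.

638.8 ms

n = 11, ΣRT = 7027, M = 638.818
Σ(x−M)² = 106301.64; s = √(106301.64/10) = 103.103
Cutoffs: 638.818 ± 2·103.103 → [432.6, 845.0]
No RTs fall outside the cutoffs; all 11 retained. Mean = 7027/11 = 638.818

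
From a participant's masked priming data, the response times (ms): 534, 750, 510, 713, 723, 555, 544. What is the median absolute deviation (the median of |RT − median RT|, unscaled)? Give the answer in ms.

45 ms

Sorted: 510, 534, 544, 555, 713, 723, 750 → median = 555
|x − 555|: 21, 195, 45, 158, 168, 0, 11
Sorted deviations: 0, 11, 21, 45, 158, 168, 195 → MAD = 45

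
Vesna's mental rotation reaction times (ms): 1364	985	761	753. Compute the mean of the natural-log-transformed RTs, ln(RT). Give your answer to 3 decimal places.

ln(RT): 7.2182, 6.8926, 6.6346, 6.6241
Σ ln(RT) = 27.3695
Mean = 27.3695/4 = 6.84238

6.842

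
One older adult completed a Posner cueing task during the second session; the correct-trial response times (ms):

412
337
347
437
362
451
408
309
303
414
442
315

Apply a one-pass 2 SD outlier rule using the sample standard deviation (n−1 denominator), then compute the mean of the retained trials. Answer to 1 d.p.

n = 12, ΣRT = 4537, M = 378.083
Σ(x−M)² = 33510.92; s = √(33510.92/11) = 55.195
Cutoffs: 378.083 ± 2·55.195 → [267.7, 488.5]
No RTs fall outside the cutoffs; all 12 retained. Mean = 4537/12 = 378.083

378.1 ms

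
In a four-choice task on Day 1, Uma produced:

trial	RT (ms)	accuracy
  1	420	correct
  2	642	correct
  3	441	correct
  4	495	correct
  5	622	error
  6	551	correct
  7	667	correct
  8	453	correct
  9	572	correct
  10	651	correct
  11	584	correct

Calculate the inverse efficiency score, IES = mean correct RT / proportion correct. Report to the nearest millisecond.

602 ms

Correct trials (n=10): 420, 642, 441, 495, 551, 667, 453, 572, 651, 584
Mean correct RT = 5476/10 = 547.6000 ms
Proportion correct = 10/11
IES = 547.6000 / (10/11) = 602.360 ms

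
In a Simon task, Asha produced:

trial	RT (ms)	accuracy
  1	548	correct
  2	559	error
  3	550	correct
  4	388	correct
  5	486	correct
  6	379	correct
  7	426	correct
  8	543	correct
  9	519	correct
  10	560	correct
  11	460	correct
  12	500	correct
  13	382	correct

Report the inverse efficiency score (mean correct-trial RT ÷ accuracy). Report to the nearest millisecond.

518 ms

Correct trials (n=12): 548, 550, 388, 486, 379, 426, 543, 519, 560, 460, 500, 382
Mean correct RT = 5741/12 = 478.4167 ms
Proportion correct = 12/13
IES = 478.4167 / (12/13) = 518.285 ms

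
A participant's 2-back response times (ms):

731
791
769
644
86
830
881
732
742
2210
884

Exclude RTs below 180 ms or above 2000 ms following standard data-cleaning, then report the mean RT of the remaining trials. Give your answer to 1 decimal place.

Excluded: 86, 2210
Retained (n=9): Σ = 7004
Mean = 7004/9 = 778.2222

778.2 ms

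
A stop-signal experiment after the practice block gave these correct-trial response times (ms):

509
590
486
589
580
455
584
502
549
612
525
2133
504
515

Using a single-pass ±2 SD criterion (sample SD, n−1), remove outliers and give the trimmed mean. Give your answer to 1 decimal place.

n = 14, ΣRT = 9133, M = 652.357
Σ(x−M)² = 2389305.21; s = √(2389305.21/13) = 428.711
Cutoffs: 652.357 ± 2·428.711 → [-205.1, 1509.8]
Outside: 2133 → excluded.
Retained (n=13): Σ = 7000, mean = 7000/13 = 538.462

538.5 ms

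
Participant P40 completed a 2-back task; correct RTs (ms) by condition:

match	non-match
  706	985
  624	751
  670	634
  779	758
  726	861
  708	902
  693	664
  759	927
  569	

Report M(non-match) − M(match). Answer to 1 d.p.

117.6 ms

M(match) = 6234/9 = 692.667
M(non-match) = 6482/8 = 810.250
Difference = 810.250 − 692.667 = 117.583 ms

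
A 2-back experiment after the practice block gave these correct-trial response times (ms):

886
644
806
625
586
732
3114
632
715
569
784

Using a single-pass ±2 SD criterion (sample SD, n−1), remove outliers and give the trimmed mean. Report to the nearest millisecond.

698 ms

n = 11, ΣRT = 10093, M = 917.545
Σ(x−M)² = 5404488.73; s = √(5404488.73/10) = 735.152
Cutoffs: 917.545 ± 2·735.152 → [-552.8, 2387.9]
Outside: 3114 → excluded.
Retained (n=10): Σ = 6979, mean = 6979/10 = 697.900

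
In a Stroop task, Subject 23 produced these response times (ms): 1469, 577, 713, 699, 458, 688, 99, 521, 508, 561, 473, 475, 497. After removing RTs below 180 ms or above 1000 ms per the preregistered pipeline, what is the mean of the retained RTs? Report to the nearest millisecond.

Excluded: 99, 1469
Retained (n=11): Σ = 6170
Mean = 6170/11 = 560.9091

561 ms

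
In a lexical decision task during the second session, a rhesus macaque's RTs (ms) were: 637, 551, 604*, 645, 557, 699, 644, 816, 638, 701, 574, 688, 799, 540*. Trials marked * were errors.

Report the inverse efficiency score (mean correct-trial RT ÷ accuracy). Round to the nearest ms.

773 ms

Correct trials (n=12): 637, 551, 645, 557, 699, 644, 816, 638, 701, 574, 688, 799
Mean correct RT = 7949/12 = 662.4167 ms
Proportion correct = 12/14
IES = 662.4167 / (12/14) = 772.819 ms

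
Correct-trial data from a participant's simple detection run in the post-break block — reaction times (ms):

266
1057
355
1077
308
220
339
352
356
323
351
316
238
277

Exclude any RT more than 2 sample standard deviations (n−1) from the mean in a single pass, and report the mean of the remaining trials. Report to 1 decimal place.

308.4 ms

n = 14, ΣRT = 5835, M = 416.786
Σ(x−M)² = 1011598.36; s = √(1011598.36/13) = 278.954
Cutoffs: 416.786 ± 2·278.954 → [-141.1, 974.7]
Outside: 1057, 1077 → excluded.
Retained (n=12): Σ = 3701, mean = 3701/12 = 308.417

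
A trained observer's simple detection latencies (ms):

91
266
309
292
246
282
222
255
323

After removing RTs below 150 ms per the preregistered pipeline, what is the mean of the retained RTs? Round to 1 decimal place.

Excluded: 91
Retained (n=8): Σ = 2195
Mean = 2195/8 = 274.3750

274.4 ms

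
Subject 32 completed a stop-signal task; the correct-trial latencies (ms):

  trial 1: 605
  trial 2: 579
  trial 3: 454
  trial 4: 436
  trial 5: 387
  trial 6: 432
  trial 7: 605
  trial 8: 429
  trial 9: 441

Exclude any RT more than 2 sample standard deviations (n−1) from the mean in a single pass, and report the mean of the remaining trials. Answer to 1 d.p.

n = 9, ΣRT = 4368, M = 485.333
Σ(x−M)² = 58482.00; s = √(58482.00/8) = 85.500
Cutoffs: 485.333 ± 2·85.500 → [314.3, 656.3]
No RTs fall outside the cutoffs; all 9 retained. Mean = 4368/9 = 485.333

485.3 ms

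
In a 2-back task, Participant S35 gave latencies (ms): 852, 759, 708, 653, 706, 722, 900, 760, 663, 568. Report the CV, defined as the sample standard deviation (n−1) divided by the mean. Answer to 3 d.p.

n = 10, Σ = 7291, M = 729.1000
Σ(x−M)² = 83302.900; s = √(83302.900/9) = 96.2075
CV = 96.2075 / 729.1000 = 0.13195

0.132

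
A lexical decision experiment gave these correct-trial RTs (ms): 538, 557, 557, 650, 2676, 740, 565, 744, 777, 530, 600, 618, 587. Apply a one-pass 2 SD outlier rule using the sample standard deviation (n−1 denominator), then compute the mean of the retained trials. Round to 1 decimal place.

n = 13, ΣRT = 10139, M = 779.923
Σ(x−M)² = 3977260.92; s = √(3977260.92/12) = 575.707
Cutoffs: 779.923 ± 2·575.707 → [-371.5, 1931.3]
Outside: 2676 → excluded.
Retained (n=12): Σ = 7463, mean = 7463/12 = 621.917

621.9 ms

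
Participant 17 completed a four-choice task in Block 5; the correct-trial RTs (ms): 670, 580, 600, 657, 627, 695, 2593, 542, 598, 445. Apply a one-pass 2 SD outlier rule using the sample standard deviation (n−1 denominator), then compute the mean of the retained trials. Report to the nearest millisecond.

n = 10, ΣRT = 8007, M = 800.700
Σ(x−M)² = 3614940.10; s = √(3614940.10/9) = 633.767
Cutoffs: 800.700 ± 2·633.767 → [-466.8, 2068.2]
Outside: 2593 → excluded.
Retained (n=9): Σ = 5414, mean = 5414/9 = 601.556

602 ms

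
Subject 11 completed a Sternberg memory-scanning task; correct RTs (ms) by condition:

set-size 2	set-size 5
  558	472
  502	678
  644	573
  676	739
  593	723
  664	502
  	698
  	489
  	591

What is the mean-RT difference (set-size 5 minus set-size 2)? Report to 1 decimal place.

1.1 ms

M(set-size 2) = 3637/6 = 606.167
M(set-size 5) = 5465/9 = 607.222
Difference = 607.222 − 606.167 = 1.056 ms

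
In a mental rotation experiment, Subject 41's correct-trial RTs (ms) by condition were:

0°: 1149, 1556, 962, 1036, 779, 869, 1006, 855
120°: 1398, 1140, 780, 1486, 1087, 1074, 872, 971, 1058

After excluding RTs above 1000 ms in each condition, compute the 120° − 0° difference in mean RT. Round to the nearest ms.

8 ms

0°: exclude 1149, 1556, 1036, 1006
120°: exclude 1398, 1140, 1486, 1087, 1074, 1058
M(0°) = 3465/4 = 866.250
M(120°) = 2623/3 = 874.333
Difference = 874.333 − 866.250 = 8.083 ms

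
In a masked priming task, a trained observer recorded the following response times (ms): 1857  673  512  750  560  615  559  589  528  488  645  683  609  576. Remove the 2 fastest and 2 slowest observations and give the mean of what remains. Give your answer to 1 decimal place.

Sorted: 488, 512, 528, 559, 560, 576, 589, 609, 615, 645, 673, 683, 750, 1857
Drop lowest 2 (488, 512) and highest 2 (750, 1857)
Remaining (n=10): Σ = 6037, mean = 6037/10 = 603.700

603.7 ms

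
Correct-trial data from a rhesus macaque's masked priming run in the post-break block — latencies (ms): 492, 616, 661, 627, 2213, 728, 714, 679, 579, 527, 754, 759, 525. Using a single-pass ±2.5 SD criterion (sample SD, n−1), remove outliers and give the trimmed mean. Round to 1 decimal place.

n = 13, ΣRT = 9874, M = 759.538
Σ(x−M)² = 2383269.23; s = √(2383269.23/12) = 445.652
Cutoffs: 759.538 ± 2.5·445.652 → [-354.6, 1873.7]
Outside: 2213 → excluded.
Retained (n=12): Σ = 7661, mean = 7661/12 = 638.417

638.4 ms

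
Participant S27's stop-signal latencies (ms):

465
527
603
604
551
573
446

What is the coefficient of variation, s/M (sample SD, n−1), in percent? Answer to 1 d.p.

n = 7, Σ = 3769, M = 538.4286
Σ(x−M)² = 23887.714; s = √(23887.714/6) = 63.0974
CV = 63.0974 / 538.4286 = 0.11719 = 11.719%

11.7%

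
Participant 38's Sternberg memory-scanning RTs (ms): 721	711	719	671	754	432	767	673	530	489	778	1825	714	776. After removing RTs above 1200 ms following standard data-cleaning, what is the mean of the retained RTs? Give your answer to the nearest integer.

Excluded: 1825
Retained (n=13): Σ = 8735
Mean = 8735/13 = 671.9231

672 ms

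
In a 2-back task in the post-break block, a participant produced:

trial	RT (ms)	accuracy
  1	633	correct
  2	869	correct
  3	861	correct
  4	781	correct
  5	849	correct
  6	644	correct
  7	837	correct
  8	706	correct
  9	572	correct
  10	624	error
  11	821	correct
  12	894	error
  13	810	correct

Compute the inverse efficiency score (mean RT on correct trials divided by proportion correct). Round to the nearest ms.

901 ms

Correct trials (n=11): 633, 869, 861, 781, 849, 644, 837, 706, 572, 821, 810
Mean correct RT = 8383/11 = 762.0909 ms
Proportion correct = 11/13
IES = 762.0909 / (11/13) = 900.653 ms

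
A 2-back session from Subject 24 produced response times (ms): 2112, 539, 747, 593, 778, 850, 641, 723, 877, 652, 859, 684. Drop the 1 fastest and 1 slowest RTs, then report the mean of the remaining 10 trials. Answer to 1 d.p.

Sorted: 539, 593, 641, 652, 684, 723, 747, 778, 850, 859, 877, 2112
Drop lowest 1 (539) and highest 1 (2112)
Remaining (n=10): Σ = 7404, mean = 7404/10 = 740.400

740.4 ms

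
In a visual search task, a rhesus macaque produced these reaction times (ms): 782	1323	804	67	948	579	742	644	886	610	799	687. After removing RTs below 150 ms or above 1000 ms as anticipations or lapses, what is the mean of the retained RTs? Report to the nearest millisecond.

748 ms

Excluded: 67, 1323
Retained (n=10): Σ = 7481
Mean = 7481/10 = 748.1000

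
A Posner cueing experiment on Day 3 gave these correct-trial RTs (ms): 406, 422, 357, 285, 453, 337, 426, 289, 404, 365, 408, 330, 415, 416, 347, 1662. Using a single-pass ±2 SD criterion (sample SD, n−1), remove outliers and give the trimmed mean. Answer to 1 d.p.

n = 16, ΣRT = 7322, M = 457.625
Σ(x−M)² = 1584377.75; s = √(1584377.75/15) = 325.000
Cutoffs: 457.625 ± 2·325.000 → [-192.4, 1107.6]
Outside: 1662 → excluded.
Retained (n=15): Σ = 5660, mean = 5660/15 = 377.333

377.3 ms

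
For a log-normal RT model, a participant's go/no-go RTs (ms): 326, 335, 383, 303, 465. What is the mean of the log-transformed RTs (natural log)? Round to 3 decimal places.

5.881

ln(RT): 5.7869, 5.8141, 5.9480, 5.7137, 6.1420
Σ ln(RT) = 29.4048
Mean = 29.4048/5 = 5.88097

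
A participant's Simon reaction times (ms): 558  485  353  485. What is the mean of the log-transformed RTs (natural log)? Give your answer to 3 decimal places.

6.140

ln(RT): 6.3244, 6.1841, 5.8665, 6.1841
Σ ln(RT) = 24.5591
Mean = 24.5591/4 = 6.13978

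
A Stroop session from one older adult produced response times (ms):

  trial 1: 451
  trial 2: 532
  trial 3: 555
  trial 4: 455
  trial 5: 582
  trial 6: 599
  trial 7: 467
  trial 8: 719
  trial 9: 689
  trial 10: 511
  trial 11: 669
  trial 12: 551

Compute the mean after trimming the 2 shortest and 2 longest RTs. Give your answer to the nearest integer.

558 ms

Sorted: 451, 455, 467, 511, 532, 551, 555, 582, 599, 669, 689, 719
Drop lowest 2 (451, 455) and highest 2 (689, 719)
Remaining (n=8): Σ = 4466, mean = 4466/8 = 558.250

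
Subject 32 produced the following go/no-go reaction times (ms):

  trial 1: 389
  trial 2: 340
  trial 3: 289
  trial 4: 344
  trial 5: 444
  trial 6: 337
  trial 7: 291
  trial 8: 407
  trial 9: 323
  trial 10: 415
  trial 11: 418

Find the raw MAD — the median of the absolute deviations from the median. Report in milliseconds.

53 ms

Sorted: 289, 291, 323, 337, 340, 344, 389, 407, 415, 418, 444 → median = 344
|x − 344|: 45, 4, 55, 0, 100, 7, 53, 63, 21, 71, 74
Sorted deviations: 0, 4, 7, 21, 45, 53, 55, 63, 71, 74, 100 → MAD = 53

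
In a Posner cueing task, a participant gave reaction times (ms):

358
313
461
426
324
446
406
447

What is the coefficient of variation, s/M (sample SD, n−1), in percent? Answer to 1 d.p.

14.7%

n = 8, Σ = 3181, M = 397.6250
Σ(x−M)² = 23821.875; s = √(23821.875/7) = 58.3363
CV = 58.3363 / 397.6250 = 0.14671 = 14.671%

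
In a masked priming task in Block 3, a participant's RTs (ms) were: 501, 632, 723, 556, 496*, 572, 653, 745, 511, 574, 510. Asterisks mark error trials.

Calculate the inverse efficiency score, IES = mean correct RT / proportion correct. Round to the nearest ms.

Correct trials (n=10): 501, 632, 723, 556, 572, 653, 745, 511, 574, 510
Mean correct RT = 5977/10 = 597.7000 ms
Proportion correct = 10/11
IES = 597.7000 / (10/11) = 657.470 ms

657 ms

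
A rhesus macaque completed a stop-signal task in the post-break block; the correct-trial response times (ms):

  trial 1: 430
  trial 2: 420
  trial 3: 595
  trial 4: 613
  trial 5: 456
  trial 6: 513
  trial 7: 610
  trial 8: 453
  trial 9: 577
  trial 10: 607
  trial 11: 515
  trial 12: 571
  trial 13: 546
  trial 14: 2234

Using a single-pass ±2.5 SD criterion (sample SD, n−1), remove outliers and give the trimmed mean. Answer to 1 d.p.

n = 14, ΣRT = 9140, M = 652.857
Σ(x−M)² = 2753909.71; s = √(2753909.71/13) = 460.260
Cutoffs: 652.857 ± 2.5·460.260 → [-497.8, 1803.5]
Outside: 2234 → excluded.
Retained (n=13): Σ = 6906, mean = 6906/13 = 531.231

531.2 ms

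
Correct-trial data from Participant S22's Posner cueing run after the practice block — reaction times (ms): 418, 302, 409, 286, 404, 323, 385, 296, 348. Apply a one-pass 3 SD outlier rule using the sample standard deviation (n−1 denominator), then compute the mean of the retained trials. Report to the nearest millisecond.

352 ms

n = 9, ΣRT = 3171, M = 352.333
Σ(x−M)² = 22246.00; s = √(22246.00/8) = 52.733
Cutoffs: 352.333 ± 3·52.733 → [194.1, 510.5]
No RTs fall outside the cutoffs; all 9 retained. Mean = 3171/9 = 352.333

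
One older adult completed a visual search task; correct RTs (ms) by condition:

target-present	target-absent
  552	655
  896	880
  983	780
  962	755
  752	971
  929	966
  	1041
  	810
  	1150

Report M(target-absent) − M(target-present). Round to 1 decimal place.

M(target-present) = 5074/6 = 845.667
M(target-absent) = 8008/9 = 889.778
Difference = 889.778 − 845.667 = 44.111 ms

44.1 ms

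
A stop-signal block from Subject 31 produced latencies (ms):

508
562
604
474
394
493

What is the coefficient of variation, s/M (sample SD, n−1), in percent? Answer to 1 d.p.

n = 6, Σ = 3035, M = 505.8333
Σ(x−M)² = 26480.833; s = √(26480.833/5) = 72.7748
CV = 72.7748 / 505.8333 = 0.14387 = 14.387%

14.4%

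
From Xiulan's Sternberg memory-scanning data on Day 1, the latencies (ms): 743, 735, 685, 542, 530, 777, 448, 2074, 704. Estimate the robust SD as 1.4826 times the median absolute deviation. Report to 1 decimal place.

Sorted: 448, 530, 542, 685, 704, 735, 743, 777, 2074 → median = 704
|x − 704| sorted: 0, 19, 31, 39, 73, 162, 174, 256, 1370 → MAD = 73
Robust SD ≈ 1.4826 × 73 = 108.230

108.2 ms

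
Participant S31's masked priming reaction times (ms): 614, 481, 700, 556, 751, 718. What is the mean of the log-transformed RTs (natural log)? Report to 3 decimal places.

6.444

ln(RT): 6.4200, 6.1759, 6.5511, 6.3208, 6.6214, 6.5765
Σ ln(RT) = 38.6656
Mean = 38.6656/6 = 6.44426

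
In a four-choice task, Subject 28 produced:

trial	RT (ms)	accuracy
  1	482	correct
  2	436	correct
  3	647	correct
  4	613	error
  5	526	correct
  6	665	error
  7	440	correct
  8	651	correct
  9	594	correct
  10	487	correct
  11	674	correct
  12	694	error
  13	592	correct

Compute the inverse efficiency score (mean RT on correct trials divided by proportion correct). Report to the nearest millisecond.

Correct trials (n=10): 482, 436, 647, 526, 440, 651, 594, 487, 674, 592
Mean correct RT = 5529/10 = 552.9000 ms
Proportion correct = 10/13
IES = 552.9000 / (10/13) = 718.770 ms

719 ms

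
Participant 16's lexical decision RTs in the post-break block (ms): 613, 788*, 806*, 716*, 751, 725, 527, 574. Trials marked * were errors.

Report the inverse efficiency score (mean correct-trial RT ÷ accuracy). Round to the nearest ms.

Correct trials (n=5): 613, 751, 725, 527, 574
Mean correct RT = 3190/5 = 638.0000 ms
Proportion correct = 5/8
IES = 638.0000 / (5/8) = 1020.800 ms

1021 ms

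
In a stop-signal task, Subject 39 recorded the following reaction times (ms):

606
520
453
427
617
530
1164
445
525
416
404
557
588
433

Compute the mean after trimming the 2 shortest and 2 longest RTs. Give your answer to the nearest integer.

508 ms

Sorted: 404, 416, 427, 433, 445, 453, 520, 525, 530, 557, 588, 606, 617, 1164
Drop lowest 2 (404, 416) and highest 2 (617, 1164)
Remaining (n=10): Σ = 5084, mean = 5084/10 = 508.400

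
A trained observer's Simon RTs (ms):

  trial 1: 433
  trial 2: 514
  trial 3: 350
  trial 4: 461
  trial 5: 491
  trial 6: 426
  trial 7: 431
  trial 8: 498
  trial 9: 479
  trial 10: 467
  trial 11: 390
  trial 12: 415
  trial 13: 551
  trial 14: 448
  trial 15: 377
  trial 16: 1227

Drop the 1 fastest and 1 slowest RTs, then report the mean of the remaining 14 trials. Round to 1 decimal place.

455.8 ms

Sorted: 350, 377, 390, 415, 426, 431, 433, 448, 461, 467, 479, 491, 498, 514, 551, 1227
Drop lowest 1 (350) and highest 1 (1227)
Remaining (n=14): Σ = 6381, mean = 6381/14 = 455.786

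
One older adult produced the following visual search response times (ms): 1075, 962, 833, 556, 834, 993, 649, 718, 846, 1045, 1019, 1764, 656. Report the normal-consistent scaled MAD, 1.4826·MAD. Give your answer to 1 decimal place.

Sorted: 556, 649, 656, 718, 833, 834, 846, 962, 993, 1019, 1045, 1075, 1764 → median = 846
|x − 846| sorted: 0, 12, 13, 116, 128, 147, 173, 190, 197, 199, 229, 290, 918 → MAD = 173
Robust SD ≈ 1.4826 × 173 = 256.490

256.5 ms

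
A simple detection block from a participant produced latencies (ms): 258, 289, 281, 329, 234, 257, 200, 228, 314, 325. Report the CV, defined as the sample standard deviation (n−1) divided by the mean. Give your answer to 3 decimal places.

n = 10, Σ = 2715, M = 271.5000
Σ(x−M)² = 17174.500; s = √(17174.500/9) = 43.6838
CV = 43.6838 / 271.5000 = 0.16090

0.161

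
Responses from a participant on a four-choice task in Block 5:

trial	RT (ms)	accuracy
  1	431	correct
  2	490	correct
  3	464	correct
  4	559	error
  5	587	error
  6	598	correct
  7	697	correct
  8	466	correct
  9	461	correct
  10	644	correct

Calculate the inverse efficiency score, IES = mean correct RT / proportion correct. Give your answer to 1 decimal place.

664.2 ms

Correct trials (n=8): 431, 490, 464, 598, 697, 466, 461, 644
Mean correct RT = 4251/8 = 531.3750 ms
Proportion correct = 8/10
IES = 531.3750 / (8/10) = 664.219 ms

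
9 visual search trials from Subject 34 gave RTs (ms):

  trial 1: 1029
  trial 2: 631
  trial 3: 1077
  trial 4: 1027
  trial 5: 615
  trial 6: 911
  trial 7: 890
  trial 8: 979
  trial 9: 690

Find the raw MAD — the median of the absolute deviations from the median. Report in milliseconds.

118 ms

Sorted: 615, 631, 690, 890, 911, 979, 1027, 1029, 1077 → median = 911
|x − 911|: 118, 280, 166, 116, 296, 0, 21, 68, 221
Sorted deviations: 0, 21, 68, 116, 118, 166, 221, 280, 296 → MAD = 118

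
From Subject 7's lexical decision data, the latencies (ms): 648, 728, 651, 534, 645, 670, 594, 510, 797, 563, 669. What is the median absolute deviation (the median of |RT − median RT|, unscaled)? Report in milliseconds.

54 ms

Sorted: 510, 534, 563, 594, 645, 648, 651, 669, 670, 728, 797 → median = 648
|x − 648|: 0, 80, 3, 114, 3, 22, 54, 138, 149, 85, 21
Sorted deviations: 0, 3, 3, 21, 22, 54, 80, 85, 114, 138, 149 → MAD = 54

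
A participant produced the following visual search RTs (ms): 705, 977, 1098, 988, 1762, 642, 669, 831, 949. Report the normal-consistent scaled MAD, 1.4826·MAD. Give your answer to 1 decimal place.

Sorted: 642, 669, 705, 831, 949, 977, 988, 1098, 1762 → median = 949
|x − 949| sorted: 0, 28, 39, 118, 149, 244, 280, 307, 813 → MAD = 149
Robust SD ≈ 1.4826 × 149 = 220.907

220.9 ms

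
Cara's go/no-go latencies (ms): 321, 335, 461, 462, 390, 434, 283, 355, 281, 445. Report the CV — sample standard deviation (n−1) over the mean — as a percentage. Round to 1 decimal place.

n = 10, Σ = 3767, M = 376.7000
Σ(x−M)² = 45758.100; s = √(45758.100/9) = 71.3038
CV = 71.3038 / 376.7000 = 0.18929 = 18.929%

18.9%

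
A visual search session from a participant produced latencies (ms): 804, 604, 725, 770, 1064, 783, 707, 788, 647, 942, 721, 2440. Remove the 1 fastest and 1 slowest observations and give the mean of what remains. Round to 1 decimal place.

795.1 ms

Sorted: 604, 647, 707, 721, 725, 770, 783, 788, 804, 942, 1064, 2440
Drop lowest 1 (604) and highest 1 (2440)
Remaining (n=10): Σ = 7951, mean = 7951/10 = 795.100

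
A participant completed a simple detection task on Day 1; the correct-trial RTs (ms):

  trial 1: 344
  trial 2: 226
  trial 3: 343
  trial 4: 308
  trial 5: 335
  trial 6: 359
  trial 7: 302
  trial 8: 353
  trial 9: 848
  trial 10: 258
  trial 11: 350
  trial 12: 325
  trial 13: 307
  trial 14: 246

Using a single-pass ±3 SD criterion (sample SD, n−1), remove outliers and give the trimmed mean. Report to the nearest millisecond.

312 ms

n = 14, ΣRT = 4904, M = 350.286
Σ(x−M)² = 289600.86; s = √(289600.86/13) = 149.255
Cutoffs: 350.286 ± 3·149.255 → [-97.5, 798.1]
Outside: 848 → excluded.
Retained (n=13): Σ = 4056, mean = 4056/13 = 312.000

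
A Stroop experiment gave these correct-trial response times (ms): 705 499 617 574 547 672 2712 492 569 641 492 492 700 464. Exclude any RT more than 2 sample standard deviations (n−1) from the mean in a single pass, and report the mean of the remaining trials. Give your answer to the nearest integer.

574 ms

n = 14, ΣRT = 10176, M = 726.857
Σ(x−M)² = 4331559.71; s = √(4331559.71/13) = 577.232
Cutoffs: 726.857 ± 2·577.232 → [-427.6, 1881.3]
Outside: 2712 → excluded.
Retained (n=13): Σ = 7464, mean = 7464/13 = 574.154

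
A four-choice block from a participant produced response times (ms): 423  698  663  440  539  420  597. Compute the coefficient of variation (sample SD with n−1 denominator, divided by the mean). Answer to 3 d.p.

0.216

n = 7, Σ = 3780, M = 540.0000
Σ(x−M)² = 81432.000; s = √(81432.000/6) = 116.4989
CV = 116.4989 / 540.0000 = 0.21574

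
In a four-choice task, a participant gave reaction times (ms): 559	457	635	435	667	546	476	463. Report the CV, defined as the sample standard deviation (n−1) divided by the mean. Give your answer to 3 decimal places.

n = 8, Σ = 4238, M = 529.7500
Σ(x−M)² = 52649.500; s = √(52649.500/7) = 86.7258
CV = 86.7258 / 529.7500 = 0.16371

0.164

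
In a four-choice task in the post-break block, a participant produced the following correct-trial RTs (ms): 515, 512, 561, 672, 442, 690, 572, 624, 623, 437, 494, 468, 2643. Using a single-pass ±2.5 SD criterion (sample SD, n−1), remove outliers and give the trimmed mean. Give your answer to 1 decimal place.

550.8 ms

n = 13, ΣRT = 9253, M = 711.769
Σ(x−M)² = 4123304.31; s = √(4123304.31/12) = 586.181
Cutoffs: 711.769 ± 2.5·586.181 → [-753.7, 2177.2]
Outside: 2643 → excluded.
Retained (n=12): Σ = 6610, mean = 6610/12 = 550.833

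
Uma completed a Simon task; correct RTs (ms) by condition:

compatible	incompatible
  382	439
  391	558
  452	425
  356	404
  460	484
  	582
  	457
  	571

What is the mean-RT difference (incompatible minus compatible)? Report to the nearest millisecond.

82 ms

M(compatible) = 2041/5 = 408.200
M(incompatible) = 3920/8 = 490.000
Difference = 490.000 − 408.200 = 81.800 ms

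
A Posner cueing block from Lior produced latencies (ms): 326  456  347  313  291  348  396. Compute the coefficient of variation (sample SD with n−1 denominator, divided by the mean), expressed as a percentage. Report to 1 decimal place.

n = 7, Σ = 2477, M = 353.8571
Σ(x−M)² = 18686.857; s = √(18686.857/6) = 55.8075
CV = 55.8075 / 353.8571 = 0.15771 = 15.771%

15.8%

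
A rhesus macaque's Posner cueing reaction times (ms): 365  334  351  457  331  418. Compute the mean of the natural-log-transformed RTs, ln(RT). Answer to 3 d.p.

5.922

ln(RT): 5.8999, 5.8111, 5.8608, 6.1247, 5.8021, 6.0355
Σ ln(RT) = 35.5341
Mean = 35.5341/6 = 5.92235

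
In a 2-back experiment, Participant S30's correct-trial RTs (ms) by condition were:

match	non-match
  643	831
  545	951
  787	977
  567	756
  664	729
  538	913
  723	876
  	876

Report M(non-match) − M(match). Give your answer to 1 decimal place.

M(match) = 4467/7 = 638.143
M(non-match) = 6909/8 = 863.625
Difference = 863.625 − 638.143 = 225.482 ms

225.5 ms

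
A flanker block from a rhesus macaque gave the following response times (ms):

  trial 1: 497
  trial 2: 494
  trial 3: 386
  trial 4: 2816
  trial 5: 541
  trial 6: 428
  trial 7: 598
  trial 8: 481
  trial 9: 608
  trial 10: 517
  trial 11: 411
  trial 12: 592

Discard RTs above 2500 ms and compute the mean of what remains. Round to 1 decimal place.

Excluded: 2816
Retained (n=11): Σ = 5553
Mean = 5553/11 = 504.8182

504.8 ms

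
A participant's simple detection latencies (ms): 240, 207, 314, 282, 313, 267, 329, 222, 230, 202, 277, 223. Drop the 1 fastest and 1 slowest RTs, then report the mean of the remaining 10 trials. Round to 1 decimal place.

257.5 ms

Sorted: 202, 207, 222, 223, 230, 240, 267, 277, 282, 313, 314, 329
Drop lowest 1 (202) and highest 1 (329)
Remaining (n=10): Σ = 2575, mean = 2575/10 = 257.500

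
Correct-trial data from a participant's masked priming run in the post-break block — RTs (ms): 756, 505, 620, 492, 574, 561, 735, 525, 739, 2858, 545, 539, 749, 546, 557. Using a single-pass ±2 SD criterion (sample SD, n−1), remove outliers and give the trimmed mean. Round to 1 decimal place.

603.1 ms

n = 15, ΣRT = 11301, M = 753.400
Σ(x−M)² = 4870095.60; s = √(4870095.60/14) = 589.800
Cutoffs: 753.400 ± 2·589.800 → [-426.2, 1933.0]
Outside: 2858 → excluded.
Retained (n=14): Σ = 8443, mean = 8443/14 = 603.071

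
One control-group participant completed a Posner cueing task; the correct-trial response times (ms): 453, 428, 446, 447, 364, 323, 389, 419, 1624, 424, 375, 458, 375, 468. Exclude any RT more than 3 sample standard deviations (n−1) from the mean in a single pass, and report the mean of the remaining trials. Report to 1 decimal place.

n = 14, ΣRT = 6993, M = 499.500
Σ(x−M)² = 1385011.50; s = √(1385011.50/13) = 326.404
Cutoffs: 499.500 ± 3·326.404 → [-479.7, 1478.7]
Outside: 1624 → excluded.
Retained (n=13): Σ = 5369, mean = 5369/13 = 413.000

413.0 ms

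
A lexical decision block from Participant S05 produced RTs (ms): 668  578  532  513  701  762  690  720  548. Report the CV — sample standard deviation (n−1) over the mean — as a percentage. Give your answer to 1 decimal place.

14.5%

n = 9, Σ = 5712, M = 634.6667
Σ(x−M)² = 68134.000; s = √(68134.000/8) = 92.2862
CV = 92.2862 / 634.6667 = 0.14541 = 14.541%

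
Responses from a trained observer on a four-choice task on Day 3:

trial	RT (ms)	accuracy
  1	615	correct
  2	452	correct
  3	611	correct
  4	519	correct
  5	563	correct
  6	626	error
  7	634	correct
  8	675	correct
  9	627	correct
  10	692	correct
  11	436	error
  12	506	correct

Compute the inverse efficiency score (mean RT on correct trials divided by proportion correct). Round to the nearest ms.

707 ms

Correct trials (n=10): 615, 452, 611, 519, 563, 634, 675, 627, 692, 506
Mean correct RT = 5894/10 = 589.4000 ms
Proportion correct = 10/12
IES = 589.4000 / (10/12) = 707.280 ms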